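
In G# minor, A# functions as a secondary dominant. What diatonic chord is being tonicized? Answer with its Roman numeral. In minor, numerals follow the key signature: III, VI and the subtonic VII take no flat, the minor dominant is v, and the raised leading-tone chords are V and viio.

V

The chord is a major triad on A#.
A dominant resolves down a perfect fifth: A# → D#. In G# minor, D# is scale degree 5, i.e. V.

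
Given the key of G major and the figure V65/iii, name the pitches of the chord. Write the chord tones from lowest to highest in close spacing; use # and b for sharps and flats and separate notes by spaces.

A# C# E F#

The slash means an applied dominant: we want the dominant of iii. In G major, iii is B minor, and its dominant is built on F#.
Building a dominant seventh chord on F# gives F#-A#-C#-E.
With the 65 figure the chord is in first inversion; from the bass A# upward in close position it reads A#-C#-E-F#.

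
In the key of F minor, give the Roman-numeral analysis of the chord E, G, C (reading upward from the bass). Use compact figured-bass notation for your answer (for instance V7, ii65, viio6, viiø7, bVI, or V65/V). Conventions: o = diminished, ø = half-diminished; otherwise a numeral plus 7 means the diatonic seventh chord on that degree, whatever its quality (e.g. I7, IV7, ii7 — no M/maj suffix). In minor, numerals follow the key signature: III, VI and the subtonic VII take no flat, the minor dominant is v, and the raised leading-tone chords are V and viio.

V6

Stacked in thirds the chord is C-E-G: a major triad on C.
In F minor, C is the dominant; the diatonic major triad there is V.
With E in the bass the chord is in first inversion, so the figured bass is 6.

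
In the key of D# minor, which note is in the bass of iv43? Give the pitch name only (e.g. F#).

D#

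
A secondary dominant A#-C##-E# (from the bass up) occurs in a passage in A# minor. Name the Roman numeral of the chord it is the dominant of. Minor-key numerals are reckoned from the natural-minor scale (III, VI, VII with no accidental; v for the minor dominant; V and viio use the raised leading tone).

iv

The chord is a major triad on A#.
A dominant resolves down a perfect fifth: A# → D#. In A# minor, D# is scale degree 4, i.e. iv.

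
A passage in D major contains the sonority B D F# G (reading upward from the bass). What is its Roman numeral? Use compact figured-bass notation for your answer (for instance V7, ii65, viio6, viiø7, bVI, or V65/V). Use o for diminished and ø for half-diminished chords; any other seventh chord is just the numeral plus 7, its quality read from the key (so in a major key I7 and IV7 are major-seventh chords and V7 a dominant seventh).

IV65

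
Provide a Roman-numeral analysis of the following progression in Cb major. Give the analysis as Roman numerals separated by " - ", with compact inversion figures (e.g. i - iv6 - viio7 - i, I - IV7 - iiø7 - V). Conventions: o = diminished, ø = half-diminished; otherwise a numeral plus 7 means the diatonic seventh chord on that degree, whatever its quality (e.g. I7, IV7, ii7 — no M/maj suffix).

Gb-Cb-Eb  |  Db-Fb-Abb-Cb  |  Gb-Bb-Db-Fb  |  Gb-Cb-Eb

I64 - iiø7 - V7 - I64

Gb-Cb-Eb has root Cb, degree 1 in Cb major, so I64.
Db-Fb-Abb-Cb is non-diatonic — iiø7, a mixture chord from Cb minor.
Gb-Bb-Db-Fb: dominant seventh chord on Gb = scale degree 5 → V7.
Gb-Cb-Eb: major triad on Cb = scale degree 1 → I64.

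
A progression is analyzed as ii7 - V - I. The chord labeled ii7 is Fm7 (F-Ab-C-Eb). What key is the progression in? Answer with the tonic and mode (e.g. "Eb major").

Eb major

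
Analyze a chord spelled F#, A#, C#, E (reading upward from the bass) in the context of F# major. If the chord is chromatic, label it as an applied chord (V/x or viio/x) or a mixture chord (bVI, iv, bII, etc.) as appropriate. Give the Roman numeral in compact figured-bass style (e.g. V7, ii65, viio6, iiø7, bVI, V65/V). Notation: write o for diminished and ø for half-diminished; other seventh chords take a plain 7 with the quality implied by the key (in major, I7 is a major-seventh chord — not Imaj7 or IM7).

V7/IV

Stacked in thirds the chord is F#-A#-C#-E: a dominant seventh chord on F#.
F# is not a diatonic chord root with this quality in F# major, but it lies a perfect fifth above B (IV), so the chord functions as an applied dominant of IV.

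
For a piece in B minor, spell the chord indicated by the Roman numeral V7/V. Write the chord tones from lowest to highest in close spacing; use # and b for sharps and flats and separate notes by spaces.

V7/V is a secondary dominant — the dominant seventh of V. V in B minor is F#, so the applied chord's root is C#, a perfect fifth above.
Building a dominant seventh chord on C# gives C#-E#-G#-B.

C# E# G# B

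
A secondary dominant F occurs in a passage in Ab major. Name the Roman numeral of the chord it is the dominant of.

ii

The chord is a major triad on F.
A dominant resolves down a perfect fifth: F → Bb. In Ab major, Bb is scale degree 2, i.e. ii.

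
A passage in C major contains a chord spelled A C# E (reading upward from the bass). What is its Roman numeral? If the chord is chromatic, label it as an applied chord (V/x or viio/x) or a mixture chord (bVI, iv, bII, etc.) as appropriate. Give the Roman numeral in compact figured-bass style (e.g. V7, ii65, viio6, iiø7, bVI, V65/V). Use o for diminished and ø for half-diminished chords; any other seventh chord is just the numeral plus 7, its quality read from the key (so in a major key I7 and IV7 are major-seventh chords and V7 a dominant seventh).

Stacked in thirds the chord is A-C#-E: a major triad on A.
A is not a diatonic chord root with this quality in C major, but it lies a perfect fifth above D (ii), so the chord functions as an applied dominant of ii.

V/ii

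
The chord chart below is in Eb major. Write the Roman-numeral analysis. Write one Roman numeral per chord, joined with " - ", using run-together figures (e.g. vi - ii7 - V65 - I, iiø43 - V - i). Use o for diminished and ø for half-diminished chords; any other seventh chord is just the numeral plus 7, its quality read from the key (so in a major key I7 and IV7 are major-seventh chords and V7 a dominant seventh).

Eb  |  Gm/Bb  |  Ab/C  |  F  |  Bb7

I - iii6 - IV6 - V/V - V7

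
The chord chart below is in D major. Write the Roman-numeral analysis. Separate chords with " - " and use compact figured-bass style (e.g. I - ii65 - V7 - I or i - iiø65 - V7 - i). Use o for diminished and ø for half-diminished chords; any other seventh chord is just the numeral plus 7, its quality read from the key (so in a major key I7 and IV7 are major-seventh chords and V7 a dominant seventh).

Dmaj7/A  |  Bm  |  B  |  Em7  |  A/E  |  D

Dmaj7/A has root D, degree 1 in D major, so I43.
Bm has root B, degree 6 in D major, so vi.
B: a major triad on B, the applied dominant of ii → V/ii.
Em7: minor seventh chord on E = scale degree 2 → ii7.
A/E: major triad on A = scale degree 5 → V64.
D: major triad on D = scale degree 1 → I.

I43 - vi - V/ii - ii7 - V64 - I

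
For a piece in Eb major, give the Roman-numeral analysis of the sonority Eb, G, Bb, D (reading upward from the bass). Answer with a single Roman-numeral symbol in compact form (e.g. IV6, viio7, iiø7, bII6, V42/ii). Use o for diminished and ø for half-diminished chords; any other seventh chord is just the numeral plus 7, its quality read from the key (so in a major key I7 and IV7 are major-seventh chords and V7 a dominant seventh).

Stacked in thirds the chord is Eb-G-Bb-D: a major seventh chord on Eb.
In Eb major, Eb is the tonic; the diatonic major seventh chord there is I7.

I7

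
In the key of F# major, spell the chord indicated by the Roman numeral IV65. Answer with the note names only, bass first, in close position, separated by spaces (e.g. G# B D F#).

D# F# A# B

The numeral's case and figure indicate a major seventh chord. In F# major its root, the subdominant, is B.
That chord is spelled B-D#-F#-A#.
With the 65 figure the chord is in first inversion; from the bass D# upward in close position it reads D#-F#-A#-B.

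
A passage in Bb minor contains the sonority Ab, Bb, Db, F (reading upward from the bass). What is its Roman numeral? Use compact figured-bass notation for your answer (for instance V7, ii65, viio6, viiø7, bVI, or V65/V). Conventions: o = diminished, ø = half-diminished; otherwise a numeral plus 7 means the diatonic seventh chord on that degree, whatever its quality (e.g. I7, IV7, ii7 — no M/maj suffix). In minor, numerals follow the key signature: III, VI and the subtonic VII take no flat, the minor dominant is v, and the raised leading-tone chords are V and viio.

i42

The pitches Bb-Db-F-Ab form a minor seventh chord rooted on Bb.
In Bb minor, Bb is the tonic; the diatonic minor seventh chord there is i7.
With Ab in the bass the chord is in third inversion, so the figured bass is 42.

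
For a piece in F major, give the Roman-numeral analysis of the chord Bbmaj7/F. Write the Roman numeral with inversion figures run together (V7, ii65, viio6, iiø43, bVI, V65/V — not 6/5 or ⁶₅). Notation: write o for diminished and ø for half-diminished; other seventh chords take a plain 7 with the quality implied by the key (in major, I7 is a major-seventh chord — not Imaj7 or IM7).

The pitches Bb-D-F-A form a major seventh chord rooted on Bb.
In F major, Bb is the subdominant; the diatonic major seventh chord there is IV7.
With F in the bass the chord is in second inversion, so the figured bass is 43.

IV43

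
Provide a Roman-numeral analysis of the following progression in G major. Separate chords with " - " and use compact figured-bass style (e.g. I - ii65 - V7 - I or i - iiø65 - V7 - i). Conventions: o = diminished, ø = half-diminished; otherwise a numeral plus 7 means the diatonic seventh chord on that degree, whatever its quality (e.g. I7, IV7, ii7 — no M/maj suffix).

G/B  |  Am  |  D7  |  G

I6 - ii - V7 - I

G/B: major triad on G = scale degree 1 → I6.
Am: root A is the supertonic; minor triad there is ii.
D7: root D is the dominant; dominant seventh chord there is V7.
G: root G is the tonic; major triad there is I.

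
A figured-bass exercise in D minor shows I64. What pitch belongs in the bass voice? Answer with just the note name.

I in D minor has root D; the chord is D-F#-A.
The figure 64 means second inversion — the fifth is in the bass.

A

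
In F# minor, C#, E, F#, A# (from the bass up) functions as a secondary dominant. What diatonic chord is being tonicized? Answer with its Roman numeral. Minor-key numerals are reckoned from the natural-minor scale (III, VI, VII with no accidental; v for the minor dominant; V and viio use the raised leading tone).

iv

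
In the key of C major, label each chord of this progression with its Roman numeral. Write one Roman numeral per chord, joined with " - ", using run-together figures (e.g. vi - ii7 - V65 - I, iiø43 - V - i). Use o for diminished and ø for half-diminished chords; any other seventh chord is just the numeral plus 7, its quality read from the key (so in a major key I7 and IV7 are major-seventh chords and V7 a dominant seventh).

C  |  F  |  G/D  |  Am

I - IV - V64 - vi

C: root C is the tonic; major triad there is I.
F has root F, degree 4 in C major, so IV.
G/D: root G is the dominant; major triad there is V64.
Am has root A, degree 6 in C major, so vi.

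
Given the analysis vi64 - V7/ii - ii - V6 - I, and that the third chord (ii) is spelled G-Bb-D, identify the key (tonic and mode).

ii is given as G-Bb-D — a minor triad with root G.
ii on G implies G is the supertonic; that puts the tonic at F, and the lowercase numeral fits major mode.

F major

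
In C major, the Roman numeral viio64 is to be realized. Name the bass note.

F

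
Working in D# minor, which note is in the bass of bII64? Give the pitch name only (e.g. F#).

B

bII in D# minor has root E; the chord is E-G#-B.
The figure 64 means second inversion — the fifth is in the bass.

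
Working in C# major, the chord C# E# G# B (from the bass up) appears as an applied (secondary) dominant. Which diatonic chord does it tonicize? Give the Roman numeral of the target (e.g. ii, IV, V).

IV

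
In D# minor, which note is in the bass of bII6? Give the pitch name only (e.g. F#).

G#

bII in D# minor has root E; the chord is E-G#-B.
The figure 6 means first inversion — the third is in the bass.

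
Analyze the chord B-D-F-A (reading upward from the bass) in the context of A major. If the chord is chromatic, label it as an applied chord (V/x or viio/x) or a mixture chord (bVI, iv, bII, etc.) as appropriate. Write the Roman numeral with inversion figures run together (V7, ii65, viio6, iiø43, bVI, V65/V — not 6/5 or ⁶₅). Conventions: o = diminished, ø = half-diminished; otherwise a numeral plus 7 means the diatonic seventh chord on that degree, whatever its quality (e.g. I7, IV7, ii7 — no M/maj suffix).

iiø7

Stacked in thirds the chord is B-D-F-A: a half-diminished seventh chord on B.
B is the second degree of A major. This is the half-diminished supertonic seventh, borrowed from the parallel minor.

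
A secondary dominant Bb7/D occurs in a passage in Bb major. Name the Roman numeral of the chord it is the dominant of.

The chord is a dominant seventh chord on Bb.
A dominant resolves down a perfect fifth: Bb → Eb. In Bb major, Eb is scale degree 4, i.e. IV.

IV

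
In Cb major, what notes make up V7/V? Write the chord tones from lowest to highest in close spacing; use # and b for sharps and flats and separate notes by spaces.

V7/V is a secondary dominant — the dominant seventh of V. V in Cb major is Gb, so the applied chord's root is Db, a perfect fifth above.
Building a dominant seventh chord on Db gives Db-F-Ab-Cb.

Db F Ab Cb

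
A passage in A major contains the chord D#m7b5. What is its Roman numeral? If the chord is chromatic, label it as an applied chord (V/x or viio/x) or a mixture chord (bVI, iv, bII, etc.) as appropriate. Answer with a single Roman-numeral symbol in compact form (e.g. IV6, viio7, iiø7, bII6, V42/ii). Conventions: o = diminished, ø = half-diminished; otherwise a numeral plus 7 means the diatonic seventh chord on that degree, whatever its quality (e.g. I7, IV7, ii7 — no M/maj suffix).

viiø7/V

The pitches D#-F#-A-C# form a half-diminished seventh chord rooted on D#.
D# sits a half step below E (V in A major); a diminished chord there is the applied leading-tone chord of V.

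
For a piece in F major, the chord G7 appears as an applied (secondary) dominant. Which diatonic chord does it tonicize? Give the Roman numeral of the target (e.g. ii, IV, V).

V

The chord is a dominant seventh chord on G.
A dominant resolves down a perfect fifth: G → C. In F major, C is scale degree 5, i.e. V.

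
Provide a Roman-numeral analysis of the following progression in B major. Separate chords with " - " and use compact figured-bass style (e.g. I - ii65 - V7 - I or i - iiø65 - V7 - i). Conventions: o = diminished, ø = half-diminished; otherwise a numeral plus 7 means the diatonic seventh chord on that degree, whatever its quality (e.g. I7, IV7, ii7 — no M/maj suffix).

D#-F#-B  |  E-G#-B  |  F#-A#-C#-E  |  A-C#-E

D#-F#-B: root B is the tonic; major triad there is I6.
E-G#-B: major triad on E = scale degree 4 → IV.
F#-A#-C#-E: dominant seventh chord on F# = scale degree 5 → V7.
A-C#-E: major triad on A — chromatic; bVII (borrowed from the parallel minor).

I6 - IV - V7 - bVII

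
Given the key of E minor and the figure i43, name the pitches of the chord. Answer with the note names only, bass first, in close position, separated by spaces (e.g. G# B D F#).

In E minor, the first degree is E, and the diatonic chord built there is a minor seventh chord.
That chord is spelled E-G-B-D.
With the 43 figure the chord is in second inversion; from the bass B upward in close position it reads B-D-E-G.

B D E G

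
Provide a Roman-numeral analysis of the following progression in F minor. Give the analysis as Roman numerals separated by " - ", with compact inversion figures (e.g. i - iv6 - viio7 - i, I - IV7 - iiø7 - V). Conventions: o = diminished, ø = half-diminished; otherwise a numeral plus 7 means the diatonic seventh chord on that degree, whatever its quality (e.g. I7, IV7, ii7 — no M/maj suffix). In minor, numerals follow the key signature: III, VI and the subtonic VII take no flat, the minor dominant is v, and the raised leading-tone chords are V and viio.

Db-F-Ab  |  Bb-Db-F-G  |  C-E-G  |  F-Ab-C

VI - iiø65 - V - i

Db-F-Ab: major triad on Db = scale degree 6 → VI.
Bb-Db-F-G: root G is the supertonic; half-diminished seventh chord there is iiø65.
C-E-G: root C is the dominant; major triad there is V.
F-Ab-C has root F, degree 1 in F minor, so i.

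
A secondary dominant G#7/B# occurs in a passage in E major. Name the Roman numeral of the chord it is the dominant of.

The chord is a dominant seventh chord on G#.
A dominant resolves down a perfect fifth: G# → C#. In E major, C# is scale degree 6, i.e. vi.

vi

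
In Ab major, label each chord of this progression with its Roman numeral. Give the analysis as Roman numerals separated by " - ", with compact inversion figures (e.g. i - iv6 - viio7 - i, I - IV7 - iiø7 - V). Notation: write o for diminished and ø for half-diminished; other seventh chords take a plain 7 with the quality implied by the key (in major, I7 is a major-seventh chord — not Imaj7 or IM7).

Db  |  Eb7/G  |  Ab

Db has root Db, degree 4 in Ab major, so IV.
Eb7/G has root Eb, degree 5 in Ab major, so V65.
Ab: major triad on Ab = scale degree 1 → I.

IV - V65 - I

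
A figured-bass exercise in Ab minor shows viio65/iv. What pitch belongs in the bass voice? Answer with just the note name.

Eb

The applied chord viio65/iv is rooted on C: C-Eb-Gb-Bbb.
The figure 65 means first inversion — the third is in the bass.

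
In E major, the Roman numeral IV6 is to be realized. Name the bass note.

C#

IV in E major has root A; the chord is A-C#-E.
The figure 6 means first inversion — the third is in the bass.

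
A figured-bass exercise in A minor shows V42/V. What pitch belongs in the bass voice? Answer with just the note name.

The applied chord V42/V is rooted on B: B-D#-F#-A.
The figure 42 means third inversion — the seventh is in the bass.

A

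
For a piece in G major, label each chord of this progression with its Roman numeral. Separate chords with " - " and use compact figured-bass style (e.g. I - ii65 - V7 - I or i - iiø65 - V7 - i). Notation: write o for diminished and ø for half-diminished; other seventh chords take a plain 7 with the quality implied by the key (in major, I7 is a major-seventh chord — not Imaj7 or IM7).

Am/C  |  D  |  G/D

ii6 - V - I64

Am/C: root A is the supertonic; minor triad there is ii6.
D has root D, degree 5 in G major, so V.
G/D has root G, degree 1 in G major, so I64.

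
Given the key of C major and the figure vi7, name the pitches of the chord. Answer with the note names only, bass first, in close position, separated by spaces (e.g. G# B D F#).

A C E G

In C major, the submediant is A, and the diatonic chord built there is a minor seventh chord.
That chord is spelled A-C-E-G.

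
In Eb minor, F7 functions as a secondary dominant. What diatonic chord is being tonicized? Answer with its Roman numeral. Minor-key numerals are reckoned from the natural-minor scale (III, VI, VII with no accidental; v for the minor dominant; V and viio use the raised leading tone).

The chord is a dominant seventh chord on F.
A dominant resolves down a perfect fifth: F → Bb. In Eb minor, Bb is scale degree 5, i.e. V.

V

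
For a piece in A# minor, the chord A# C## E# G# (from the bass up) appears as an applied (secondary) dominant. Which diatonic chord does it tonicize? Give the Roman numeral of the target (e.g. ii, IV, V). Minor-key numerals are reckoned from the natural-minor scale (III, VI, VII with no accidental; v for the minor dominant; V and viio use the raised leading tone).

iv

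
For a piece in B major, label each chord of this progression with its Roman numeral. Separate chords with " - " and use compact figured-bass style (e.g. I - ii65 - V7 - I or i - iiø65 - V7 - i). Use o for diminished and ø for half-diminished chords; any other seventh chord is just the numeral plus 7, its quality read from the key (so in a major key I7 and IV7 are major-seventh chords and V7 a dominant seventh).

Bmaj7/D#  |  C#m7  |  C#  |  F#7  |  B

I65 - ii7 - V/V - V7 - I

Bmaj7/D# has root B, degree 1 in B major, so I65.
C#m7: minor seventh chord on C# = scale degree 2 → ii7.
C#: chromatic; C# is V of V, so V/V.
F#7: dominant seventh chord on F# = scale degree 5 → V7.
B: root B is the tonic; major triad there is I.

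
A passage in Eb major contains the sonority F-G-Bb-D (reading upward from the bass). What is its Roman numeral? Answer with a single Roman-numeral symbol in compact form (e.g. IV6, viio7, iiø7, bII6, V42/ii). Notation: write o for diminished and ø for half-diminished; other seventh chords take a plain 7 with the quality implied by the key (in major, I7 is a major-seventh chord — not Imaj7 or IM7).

Stacked in thirds the chord is G-Bb-D-F: a minor seventh chord on G.
G is scale degree 3 in Eb major, and a minor seventh chord on that degree is written iii7.
With F in the bass the chord is in third inversion, so the figured bass is 42.

iii42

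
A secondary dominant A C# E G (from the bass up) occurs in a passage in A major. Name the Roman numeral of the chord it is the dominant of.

The chord is a dominant seventh chord on A.
A dominant resolves down a perfect fifth: A → D. In A major, D is scale degree 4, i.e. IV.

IV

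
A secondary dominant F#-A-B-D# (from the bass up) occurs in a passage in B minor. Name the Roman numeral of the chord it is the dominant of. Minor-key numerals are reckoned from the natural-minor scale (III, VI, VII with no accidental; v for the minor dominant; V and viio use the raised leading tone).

iv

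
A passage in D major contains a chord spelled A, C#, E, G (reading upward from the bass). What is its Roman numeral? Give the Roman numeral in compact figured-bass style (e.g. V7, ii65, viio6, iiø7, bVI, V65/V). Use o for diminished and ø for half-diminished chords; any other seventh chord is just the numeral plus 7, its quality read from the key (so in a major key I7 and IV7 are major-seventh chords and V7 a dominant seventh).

V7

The pitches A-C#-E-G form a dominant seventh chord rooted on A.
In D major, A is the dominant; the diatonic dominant seventh chord there is V7.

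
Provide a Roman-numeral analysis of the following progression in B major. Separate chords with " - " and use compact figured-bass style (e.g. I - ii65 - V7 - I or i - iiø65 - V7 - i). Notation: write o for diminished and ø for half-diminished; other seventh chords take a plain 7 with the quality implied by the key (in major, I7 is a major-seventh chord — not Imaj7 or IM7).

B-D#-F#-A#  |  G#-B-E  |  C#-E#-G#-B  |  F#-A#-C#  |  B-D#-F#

B-D#-F#-A#: major seventh chord on B = scale degree 1 → I7.
G#-B-E: major triad on E = scale degree 4 → IV6.
C#-E#-G#-B is the secondary dominant of V (dominant seventh chord on C#): V7/V.
F#-A#-C#: root F# is the dominant; major triad there is V.
B-D#-F#: major triad on B = scale degree 1 → I.

I7 - IV6 - V7/V - V - I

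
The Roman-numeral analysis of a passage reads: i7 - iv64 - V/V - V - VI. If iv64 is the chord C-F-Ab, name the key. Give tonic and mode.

C minor

The anchor chord is a minor triad on F, labeled iv64.
iv64 on F implies F is the subdominant; that puts the tonic at C, and the lowercase numeral fits minor mode.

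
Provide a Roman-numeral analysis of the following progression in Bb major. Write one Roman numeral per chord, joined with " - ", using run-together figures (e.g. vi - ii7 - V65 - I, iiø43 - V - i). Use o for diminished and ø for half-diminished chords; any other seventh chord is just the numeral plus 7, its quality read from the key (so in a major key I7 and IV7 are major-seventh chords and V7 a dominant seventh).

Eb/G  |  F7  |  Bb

IV6 - V7 - I

Eb/G has root Eb, degree 4 in Bb major, so IV6.
F7 has root F, degree 5 in Bb major, so V7.
Bb: root Bb is the tonic; major triad there is I.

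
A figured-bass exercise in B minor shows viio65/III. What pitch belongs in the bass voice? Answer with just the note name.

The applied chord viio65/III is rooted on C#: C#-E-G-Bb.
The figure 65 means first inversion — the third is in the bass.

E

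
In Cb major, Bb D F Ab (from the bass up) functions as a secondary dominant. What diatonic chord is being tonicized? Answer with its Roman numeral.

iii

The chord is a dominant seventh chord on Bb.
A dominant resolves down a perfect fifth: Bb → Eb. In Cb major, Eb is scale degree 3, i.e. iii.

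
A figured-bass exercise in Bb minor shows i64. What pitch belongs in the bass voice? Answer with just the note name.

F

i in Bb minor has root Bb; the chord is Bb-Db-F.
The figure 64 means second inversion — the fifth is in the bass.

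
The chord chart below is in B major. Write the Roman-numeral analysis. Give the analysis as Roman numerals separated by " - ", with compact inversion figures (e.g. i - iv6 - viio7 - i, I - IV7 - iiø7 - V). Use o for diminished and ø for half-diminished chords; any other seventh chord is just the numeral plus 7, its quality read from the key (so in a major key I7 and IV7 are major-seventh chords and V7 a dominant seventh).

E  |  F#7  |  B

IV - V7 - I

E: major triad on E = scale degree 4 → IV.
F#7: dominant seventh chord on F# = scale degree 5 → V7.
B has root B, degree 1 in B major, so I.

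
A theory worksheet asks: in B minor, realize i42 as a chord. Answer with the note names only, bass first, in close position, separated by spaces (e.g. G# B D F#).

A B D F#

The numeral's case and figure indicate a minor seventh chord. In B minor its root, the first degree, is B.
Stacking thirds from B gives B-D-F#-A.
The figured bass 42 indicates third inversion, placing the seventh (A) in the bass: A-B-D-F#.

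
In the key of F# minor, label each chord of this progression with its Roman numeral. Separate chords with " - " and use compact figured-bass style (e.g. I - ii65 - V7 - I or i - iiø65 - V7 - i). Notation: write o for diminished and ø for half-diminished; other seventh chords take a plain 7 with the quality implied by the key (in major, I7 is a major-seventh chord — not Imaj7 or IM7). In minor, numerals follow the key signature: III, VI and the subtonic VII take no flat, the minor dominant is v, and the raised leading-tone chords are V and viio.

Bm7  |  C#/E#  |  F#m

iv7 - V6 - i

Bm7 has root B, degree 4 in F# minor, so iv7.
C#/E#: root C# is the dominant; major triad there is V6.
F#m: minor triad on F# = scale degree 1 → i.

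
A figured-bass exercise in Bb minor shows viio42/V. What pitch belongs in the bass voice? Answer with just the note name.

The applied chord viio42/V is rooted on E: E-G-Bb-Db.
The figure 42 means third inversion — the seventh is in the bass.

Db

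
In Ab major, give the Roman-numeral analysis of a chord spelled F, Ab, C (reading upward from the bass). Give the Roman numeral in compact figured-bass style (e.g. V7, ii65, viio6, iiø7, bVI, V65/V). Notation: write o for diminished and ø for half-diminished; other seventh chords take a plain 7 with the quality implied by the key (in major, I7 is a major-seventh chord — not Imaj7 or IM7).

vi

The pitches F-Ab-C form a minor triad rooted on F.
F is scale degree 6 in Ab major, and a minor triad on that degree is written vi.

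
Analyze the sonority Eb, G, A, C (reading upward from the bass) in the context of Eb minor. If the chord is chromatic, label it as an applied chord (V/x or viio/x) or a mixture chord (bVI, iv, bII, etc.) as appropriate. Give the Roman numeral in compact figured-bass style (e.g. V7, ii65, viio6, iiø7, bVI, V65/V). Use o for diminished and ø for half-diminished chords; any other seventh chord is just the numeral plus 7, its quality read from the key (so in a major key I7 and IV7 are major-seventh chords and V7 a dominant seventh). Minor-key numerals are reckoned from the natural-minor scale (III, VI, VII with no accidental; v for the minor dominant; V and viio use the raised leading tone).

Stacked in thirds the chord is A-C-Eb-G: a half-diminished seventh chord on A.
A sits a half step below Bb (V in Eb minor); a diminished chord there is the applied leading-tone chord of V.
With Eb in the bass the chord is in second inversion, so the figured bass is 43.

viiø43/V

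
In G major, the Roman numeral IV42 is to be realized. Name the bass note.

IV in G major has root C; the chord is C-E-G-B.
The figure 42 means third inversion — the seventh is in the bass.

B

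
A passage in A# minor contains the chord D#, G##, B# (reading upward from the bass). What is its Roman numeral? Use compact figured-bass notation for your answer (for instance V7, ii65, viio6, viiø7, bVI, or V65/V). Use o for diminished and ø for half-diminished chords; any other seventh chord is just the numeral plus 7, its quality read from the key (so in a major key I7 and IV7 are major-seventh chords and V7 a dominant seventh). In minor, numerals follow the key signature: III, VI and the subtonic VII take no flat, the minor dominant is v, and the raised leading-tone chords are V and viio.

viio64

The pitches G##-B#-D# form a diminished triad rooted on G##.
G## is scale degree 7 in A# minor, and a diminished triad on that degree is written viio.
With D# in the bass the chord is in second inversion, so the figured bass is 64.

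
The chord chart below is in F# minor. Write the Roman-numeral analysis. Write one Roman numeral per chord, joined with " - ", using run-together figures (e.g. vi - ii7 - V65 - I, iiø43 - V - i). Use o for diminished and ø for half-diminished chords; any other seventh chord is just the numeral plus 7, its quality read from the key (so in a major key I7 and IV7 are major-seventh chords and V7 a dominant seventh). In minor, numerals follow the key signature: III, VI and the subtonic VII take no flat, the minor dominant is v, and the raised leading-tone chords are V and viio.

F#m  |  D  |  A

F#m: root F# is the tonic; minor triad there is i.
D: major triad on D = scale degree 6 → VI.
A: major triad on A = scale degree 3 → III.

i - VI - III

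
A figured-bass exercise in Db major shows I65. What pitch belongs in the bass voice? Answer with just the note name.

I in Db major has root Db; the chord is Db-F-Ab-C.
The figure 65 means first inversion — the third is in the bass.

F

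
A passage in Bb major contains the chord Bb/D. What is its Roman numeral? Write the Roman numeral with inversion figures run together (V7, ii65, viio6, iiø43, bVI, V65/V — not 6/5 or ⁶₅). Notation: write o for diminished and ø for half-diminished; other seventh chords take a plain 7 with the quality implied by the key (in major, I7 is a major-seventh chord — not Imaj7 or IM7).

I6

Stacked in thirds the chord is Bb-D-F: a major triad on Bb.
In Bb major, Bb is the tonic; the diatonic major triad there is I.
With D in the bass the chord is in first inversion, so the figured bass is 6.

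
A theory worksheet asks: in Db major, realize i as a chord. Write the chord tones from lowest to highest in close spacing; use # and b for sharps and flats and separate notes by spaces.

Db Fb Ab

i is the minor tonic, borrowed from the parallel minor. In Db major that root is Db.
So the chord is Db-Fb-Ab.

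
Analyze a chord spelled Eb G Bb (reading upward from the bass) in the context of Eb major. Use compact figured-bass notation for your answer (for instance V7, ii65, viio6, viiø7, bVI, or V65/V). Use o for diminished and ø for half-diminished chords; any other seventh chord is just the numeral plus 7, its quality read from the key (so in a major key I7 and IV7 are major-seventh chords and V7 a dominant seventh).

I

The pitches Eb-G-Bb form a major triad rooted on Eb.
In Eb major, Eb is the tonic; the diatonic major triad there is I.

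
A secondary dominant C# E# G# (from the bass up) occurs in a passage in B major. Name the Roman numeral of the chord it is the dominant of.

V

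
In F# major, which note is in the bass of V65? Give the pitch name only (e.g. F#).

E#

V in F# major has root C#; the chord is C#-E#-G#-B.
The figure 65 means first inversion — the third is in the bass.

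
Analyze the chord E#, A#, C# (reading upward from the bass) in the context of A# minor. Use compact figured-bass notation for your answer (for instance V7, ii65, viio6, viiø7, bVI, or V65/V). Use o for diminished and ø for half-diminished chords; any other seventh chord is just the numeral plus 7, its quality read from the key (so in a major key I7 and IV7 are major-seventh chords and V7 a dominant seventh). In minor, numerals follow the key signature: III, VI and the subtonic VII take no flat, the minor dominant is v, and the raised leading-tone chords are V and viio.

i64

Stacked in thirds the chord is A#-C#-E#: a minor triad on A#.
A# is scale degree 1 in A# minor, and a minor triad on that degree is written i.
With E# in the bass the chord is in second inversion, so the figured bass is 64.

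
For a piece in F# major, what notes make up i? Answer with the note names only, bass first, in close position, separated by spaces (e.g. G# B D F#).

F# A C#

Scale degree 1 in F# major is F#; here the chord built on it is altered to a minor triad. i is the minor tonic, borrowed from the parallel minor.
So the chord is F#-A-C#.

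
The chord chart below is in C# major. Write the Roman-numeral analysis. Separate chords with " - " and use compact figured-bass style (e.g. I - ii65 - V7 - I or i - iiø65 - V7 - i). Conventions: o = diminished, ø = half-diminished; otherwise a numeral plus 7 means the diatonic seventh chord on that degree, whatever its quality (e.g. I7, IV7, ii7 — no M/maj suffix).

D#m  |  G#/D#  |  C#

ii - V64 - I

D#m: minor triad on D# = scale degree 2 → ii.
G#/D#: major triad on G# = scale degree 5 → V64.
C#: major triad on C# = scale degree 1 → I.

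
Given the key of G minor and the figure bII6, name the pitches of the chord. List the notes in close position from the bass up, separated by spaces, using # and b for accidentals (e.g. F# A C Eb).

C Eb Ab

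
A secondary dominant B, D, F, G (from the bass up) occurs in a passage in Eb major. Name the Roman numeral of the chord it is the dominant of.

The chord is a dominant seventh chord on G.
A dominant resolves down a perfect fifth: G → C. In Eb major, C is scale degree 6, i.e. vi.

vi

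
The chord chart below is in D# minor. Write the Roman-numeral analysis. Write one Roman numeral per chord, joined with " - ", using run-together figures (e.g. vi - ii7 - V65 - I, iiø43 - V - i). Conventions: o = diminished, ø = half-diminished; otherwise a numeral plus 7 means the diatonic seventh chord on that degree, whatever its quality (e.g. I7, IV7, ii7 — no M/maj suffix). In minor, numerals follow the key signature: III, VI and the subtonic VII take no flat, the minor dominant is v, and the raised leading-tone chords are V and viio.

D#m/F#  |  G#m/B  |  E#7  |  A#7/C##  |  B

i6 - iv6 - V7/V - V65 - VI

D#m/F#: root D# is the tonic; minor triad there is i6.
G#m/B has root G#, degree 4 in D# minor, so iv6.
E#7: chromatic; E# is V of V, so V7/V.
A#7/C## has root A#, degree 5 in D# minor, so V65.
B: root B is the submediant; major triad there is VI.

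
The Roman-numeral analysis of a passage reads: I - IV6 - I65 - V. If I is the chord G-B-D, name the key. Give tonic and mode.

G major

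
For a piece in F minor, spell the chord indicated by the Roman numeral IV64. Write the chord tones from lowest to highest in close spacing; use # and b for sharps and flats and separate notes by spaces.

F Bb D

IV64 is the major subdominant, borrowed from the parallel major. In F minor that root is Bb.
So the chord is Bb-D-F, a major triad.
With the 64 figure the chord is in second inversion; from the bass F upward in close position it reads F-Bb-D.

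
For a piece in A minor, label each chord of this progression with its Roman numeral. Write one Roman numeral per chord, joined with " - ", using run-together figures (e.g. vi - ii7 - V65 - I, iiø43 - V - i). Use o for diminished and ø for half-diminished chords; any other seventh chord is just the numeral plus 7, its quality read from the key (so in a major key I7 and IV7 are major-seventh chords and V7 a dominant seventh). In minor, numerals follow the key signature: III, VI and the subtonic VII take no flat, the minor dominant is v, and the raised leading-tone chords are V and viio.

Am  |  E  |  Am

i - V - i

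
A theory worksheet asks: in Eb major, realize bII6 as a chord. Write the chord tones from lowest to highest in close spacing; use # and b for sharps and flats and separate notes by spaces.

Ab Cb Fb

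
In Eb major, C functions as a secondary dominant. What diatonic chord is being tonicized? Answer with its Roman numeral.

ii

The chord is a major triad on C.
A dominant resolves down a perfect fifth: C → F. In Eb major, F is scale degree 2, i.e. ii.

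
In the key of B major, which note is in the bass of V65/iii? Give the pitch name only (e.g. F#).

The applied chord V65/iii is rooted on A#: A#-C##-E#-G#.
The figure 65 means first inversion — the third is in the bass.

C##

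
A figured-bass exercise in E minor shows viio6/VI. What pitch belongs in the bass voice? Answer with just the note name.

D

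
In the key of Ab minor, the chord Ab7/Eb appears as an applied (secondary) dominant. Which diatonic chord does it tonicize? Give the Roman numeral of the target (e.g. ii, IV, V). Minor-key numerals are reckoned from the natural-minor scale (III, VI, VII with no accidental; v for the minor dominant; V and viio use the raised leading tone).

iv

The chord is a dominant seventh chord on Ab.
A dominant resolves down a perfect fifth: Ab → Db. In Ab minor, Db is scale degree 4, i.e. iv.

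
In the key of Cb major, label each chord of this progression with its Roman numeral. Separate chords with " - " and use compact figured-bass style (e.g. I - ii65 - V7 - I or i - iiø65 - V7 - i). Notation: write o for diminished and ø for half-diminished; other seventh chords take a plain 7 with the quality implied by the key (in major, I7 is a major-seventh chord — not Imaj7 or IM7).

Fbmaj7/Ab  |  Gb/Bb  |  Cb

IV65 - V6 - I

Fbmaj7/Ab: major seventh chord on Fb = scale degree 4 → IV65.
Gb/Bb: major triad on Gb = scale degree 5 → V6.
Cb has root Cb, degree 1 in Cb major, so I.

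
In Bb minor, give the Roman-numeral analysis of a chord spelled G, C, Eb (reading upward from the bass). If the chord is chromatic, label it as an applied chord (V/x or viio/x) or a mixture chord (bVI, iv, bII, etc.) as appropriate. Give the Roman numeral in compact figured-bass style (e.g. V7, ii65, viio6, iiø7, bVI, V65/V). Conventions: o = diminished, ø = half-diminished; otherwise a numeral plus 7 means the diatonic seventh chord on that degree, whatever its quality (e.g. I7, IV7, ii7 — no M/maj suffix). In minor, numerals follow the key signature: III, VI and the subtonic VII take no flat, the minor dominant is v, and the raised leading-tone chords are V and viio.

ii64

The pitches C-Eb-G form a minor triad rooted on C.
C is the second degree of Bb minor. This is the minor supertonic, borrowed from the parallel major (the Dorian ii).
With G in the bass the chord is in second inversion, so the figured bass is 64.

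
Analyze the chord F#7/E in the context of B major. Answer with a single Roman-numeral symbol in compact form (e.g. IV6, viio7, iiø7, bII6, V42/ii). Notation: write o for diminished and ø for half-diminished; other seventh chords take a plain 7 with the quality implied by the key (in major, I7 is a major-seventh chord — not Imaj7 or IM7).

V42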